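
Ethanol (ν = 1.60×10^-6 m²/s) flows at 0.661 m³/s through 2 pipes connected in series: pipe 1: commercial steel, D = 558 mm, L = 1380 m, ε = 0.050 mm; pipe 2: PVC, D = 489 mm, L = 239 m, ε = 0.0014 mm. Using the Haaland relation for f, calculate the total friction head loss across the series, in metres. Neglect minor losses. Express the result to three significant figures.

Pipe 1: V = 2.703 m/s, Re = 9.43×10^5, ε/D = 8.96×10^-5, f = 0.01324, h_1 = f(L/D)V²/2g = 12.19 m
Pipe 2: V = 3.520 m/s, Re = 1.08×10^6, ε/D = 2.86×10^-6, f = 0.01149, h_2 = f(L/D)V²/2g = 3.547 m
Series → Q common, losses add: H = Σh = 15.74 m

H ≈ 15.7 m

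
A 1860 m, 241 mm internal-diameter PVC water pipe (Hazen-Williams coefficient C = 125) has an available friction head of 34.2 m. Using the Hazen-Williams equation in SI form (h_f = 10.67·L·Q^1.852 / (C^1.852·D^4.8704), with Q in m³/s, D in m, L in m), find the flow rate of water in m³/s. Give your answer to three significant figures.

Rearranging: Q = [h_f·C^1.852·D^4.8704 / (10.67·L)]^(1/1.852)
Q = [34.2·125^1.852·0.241^4.8704 / (10.67·1860)]^0.540 = 0.09539 m³/s

Q ≈ 0.0954 m³/s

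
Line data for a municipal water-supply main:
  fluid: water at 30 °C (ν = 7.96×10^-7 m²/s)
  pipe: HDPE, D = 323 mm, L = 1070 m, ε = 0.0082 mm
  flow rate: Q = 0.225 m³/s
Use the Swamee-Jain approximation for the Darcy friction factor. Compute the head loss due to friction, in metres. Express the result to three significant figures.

V = 4Q/(πD²) = 4·0.225/(π·0.323²) = 2.746 m/s
Re = VD/ν = 2.746·0.323/7.96×10^-7 = 1.11×10^6 → turbulent
ε/D = 0.0082/323 = 2.54×10^-5
Swamee-Jain: f = 0.01203
h_f = f(L/D)V²/(2g) = 0.01203·(1070/0.323)·2.746²/(2·9.81) = 15.31 m

h_f ≈ 15.3 m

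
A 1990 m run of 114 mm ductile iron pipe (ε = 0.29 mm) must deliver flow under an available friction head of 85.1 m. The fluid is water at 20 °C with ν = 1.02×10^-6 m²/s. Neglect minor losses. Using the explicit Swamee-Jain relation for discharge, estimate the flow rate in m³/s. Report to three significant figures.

Swamee-Jain (Type II): Q = -0.965·√(gD⁵h_f/L)·ln[ε/(3.7D) + √(3.17ν²L/(gD³h_f))]
√(gD⁵h_f/L) = √(9.81·0.114⁵·85.1/1990) = 0.002842
ε/(3.7D) = 6.88×10^-4; √(3.17ν²L/(gD³h_f)) = 7.28×10^-5
Q = -0.965·0.002842·ln(7.604×10^-4) = 0.01970 m³/s
Check: V = 1.93 m/s, Re = 2.16×10^5, f = 0.02587, h_f = 85.7 m ≈ 85.1 m ✓

Q ≈ 0.0197 m³/s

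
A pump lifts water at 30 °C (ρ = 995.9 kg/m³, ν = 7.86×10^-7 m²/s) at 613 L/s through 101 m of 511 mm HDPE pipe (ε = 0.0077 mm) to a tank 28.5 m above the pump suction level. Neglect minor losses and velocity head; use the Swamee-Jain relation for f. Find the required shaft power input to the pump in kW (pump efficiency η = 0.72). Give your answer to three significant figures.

P_shaft ≈ 245 kW

V = 4Q/(πD²) = 2.989 m/s; Re = 1.94×10^6; ε/D = 1.51×10^-5; f = 0.01095
h_f = f(L/D)V²/2g = 0.9853 m
Total head H = z + h_f = 28.5 + 0.9853 = 29.49 m
P_hyd = ρgQH = 995.9·9.81·0.613·29.49 = 176.6 kW
P_shaft = P_hyd/η = 176.6/0.72 = 245.3 kW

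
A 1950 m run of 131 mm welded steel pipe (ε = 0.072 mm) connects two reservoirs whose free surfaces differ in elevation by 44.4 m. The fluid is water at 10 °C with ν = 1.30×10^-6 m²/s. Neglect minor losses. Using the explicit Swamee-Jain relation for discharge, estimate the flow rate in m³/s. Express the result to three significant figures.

Q ≈ 0.0235 m³/s

Swamee-Jain (Type II): Q = -0.965·√(gD⁵h_f/L)·ln[ε/(3.7D) + √(3.17ν²L/(gD³h_f))]
√(gD⁵h_f/L) = √(9.81·0.131⁵·44.4/1950) = 0.002936
ε/(3.7D) = 1.49×10^-4; √(3.17ν²L/(gD³h_f)) = 1.03×10^-4
Q = -0.965·0.002936·ln(2.518×10^-4) = 0.02347 m³/s
Check: V = 1.74 m/s, Re = 1.76×10^5, f = 0.01941, h_f = 44.7 m ≈ 44.4 m ✓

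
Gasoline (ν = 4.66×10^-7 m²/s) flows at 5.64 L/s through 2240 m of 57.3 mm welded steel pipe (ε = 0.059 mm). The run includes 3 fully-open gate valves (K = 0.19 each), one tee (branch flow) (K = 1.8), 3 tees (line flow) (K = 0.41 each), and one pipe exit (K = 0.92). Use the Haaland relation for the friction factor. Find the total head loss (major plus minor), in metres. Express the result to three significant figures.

V = 4Q/(πD²) = 2.187 m/s; V²/2g = 0.2438 m
Re = 2.69×10^5, ε/D = 0.00103 → f = 0.02074 (Haaland)
Major: h_f = f(L/D)·V²/2g = 0.02074·39092·0.2438 = 197.7 m
Minor: ΣK = 4.52; h_m = ΣK·V²/2g = 1.102 m
Total H_L = 197.7 + 1.102 = 198.8 m

H_L ≈ 199 m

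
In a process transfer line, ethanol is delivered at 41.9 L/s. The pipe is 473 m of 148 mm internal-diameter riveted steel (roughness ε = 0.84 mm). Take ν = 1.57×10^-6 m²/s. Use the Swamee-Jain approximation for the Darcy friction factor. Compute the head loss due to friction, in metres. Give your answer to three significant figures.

h_f ≈ 31.0 m

V = 4Q/(πD²) = 4·0.0419/(π·0.148²) = 2.436 m/s
Re = VD/ν = 2.436·0.148/1.57×10^-6 = 2.30×10^5 → turbulent
ε/D = 0.84/148 = 0.00568
Swamee-Jain: f = 0.03210
h_f = f(L/D)V²/(2g) = 0.03210·(473/0.148)·2.436²/(2·9.81) = 31.02 m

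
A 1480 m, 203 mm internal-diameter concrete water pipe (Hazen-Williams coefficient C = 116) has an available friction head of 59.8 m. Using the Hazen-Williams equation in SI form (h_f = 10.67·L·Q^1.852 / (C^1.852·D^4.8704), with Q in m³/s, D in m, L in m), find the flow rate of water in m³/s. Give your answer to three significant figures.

Rearranging: Q = [h_f·C^1.852·D^4.8704 / (10.67·L)]^(1/1.852)
Q = [59.8·116^1.852·0.203^4.8704 / (10.67·1480)]^0.540 = 0.08623 m³/s

Q ≈ 0.0862 m³/s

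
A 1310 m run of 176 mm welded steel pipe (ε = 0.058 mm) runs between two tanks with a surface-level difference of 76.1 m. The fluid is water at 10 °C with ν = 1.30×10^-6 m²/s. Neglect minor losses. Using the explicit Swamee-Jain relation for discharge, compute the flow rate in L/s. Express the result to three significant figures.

Q ≈ 84.7 L/s

Swamee-Jain (Type II): Q = -0.965·√(gD⁵h_f/L)·ln[ε/(3.7D) + √(3.17ν²L/(gD³h_f))]
√(gD⁵h_f/L) = √(9.81·0.176⁵·76.1/1310) = 0.009810
ε/(3.7D) = 8.91×10^-5; √(3.17ν²L/(gD³h_f)) = 4.15×10^-5
Q = -0.965·0.009810·ln(1.306×10^-4) = 0.08467 m³/s
Check: V = 3.48 m/s, Re = 4.71×10^5, f = 0.01667, h_f = 76.6 m ≈ 76.1 m ✓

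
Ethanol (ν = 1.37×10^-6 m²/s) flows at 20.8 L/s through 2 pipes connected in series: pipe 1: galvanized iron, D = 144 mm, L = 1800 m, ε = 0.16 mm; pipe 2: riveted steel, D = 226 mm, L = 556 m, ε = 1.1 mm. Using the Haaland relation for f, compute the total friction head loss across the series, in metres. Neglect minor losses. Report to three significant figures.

H ≈ 23.8 m

Pipe 1: V = 1.277 m/s, Re = 1.34×10^5, ε/D = 0.00111, f = 0.02185, h_1 = f(L/D)V²/2g = 22.71 m
Pipe 2: V = 0.5185 m/s, Re = 8.55×10^4, ε/D = 0.00487, f = 0.03119, h_2 = f(L/D)V²/2g = 1.051 m
Series → Q common, losses add: H = Σh = 23.76 m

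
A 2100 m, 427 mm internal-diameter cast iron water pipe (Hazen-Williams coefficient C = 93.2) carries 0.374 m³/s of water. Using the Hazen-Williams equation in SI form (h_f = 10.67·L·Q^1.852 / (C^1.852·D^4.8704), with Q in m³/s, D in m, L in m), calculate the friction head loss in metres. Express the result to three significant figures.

h_f ≈ 51.5 m

h_f = 10.67·2100·0.374^1.852 / (93.2^1.852·0.427^4.8704) = 51.52 m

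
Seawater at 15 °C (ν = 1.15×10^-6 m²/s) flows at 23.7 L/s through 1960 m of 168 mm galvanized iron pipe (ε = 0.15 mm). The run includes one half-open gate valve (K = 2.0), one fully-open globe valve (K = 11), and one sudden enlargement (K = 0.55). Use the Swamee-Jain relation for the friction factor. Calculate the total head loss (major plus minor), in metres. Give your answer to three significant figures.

V = 4Q/(πD²) = 1.069 m/s; V²/2g = 0.05826 m
Re = 1.56×10^5, ε/D = 8.93×10^-4 → f = 0.02112 (Swamee-Jain)
Major: h_f = f(L/D)·V²/2g = 0.02112·11667·0.05826 = 14.36 m
Minor: ΣK = 13.6; h_m = ΣK·V²/2g = 0.7894 m
Total H_L = 14.36 + 0.7894 = 15.15 m

H_L ≈ 15.1 m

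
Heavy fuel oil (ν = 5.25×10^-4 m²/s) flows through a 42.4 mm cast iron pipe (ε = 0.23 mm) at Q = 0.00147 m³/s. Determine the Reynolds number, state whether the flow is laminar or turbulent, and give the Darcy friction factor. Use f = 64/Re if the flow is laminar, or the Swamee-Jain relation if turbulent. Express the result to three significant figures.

V = 4Q/(πD²) = 1.041 m/s
Re = VD/ν = 1.041·0.0424/5.25×10^-4 = 84.1
Re < 2300 → laminar → f = 64/Re = 0.7612

Re ≈ 84.1; laminar; f = 64/Re ≈ 0.761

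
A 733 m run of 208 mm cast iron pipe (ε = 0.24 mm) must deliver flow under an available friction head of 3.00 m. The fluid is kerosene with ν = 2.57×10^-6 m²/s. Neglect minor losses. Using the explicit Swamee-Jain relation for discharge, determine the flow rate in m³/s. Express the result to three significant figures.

Swamee-Jain (Type II): Q = -0.965·√(gD⁵h_f/L)·ln[ε/(3.7D) + √(3.17ν²L/(gD³h_f))]
√(gD⁵h_f/L) = √(9.81·0.208⁵·3.00/733) = 0.003954
ε/(3.7D) = 3.12×10^-4; √(3.17ν²L/(gD³h_f)) = 2.41×10^-4
Q = -0.965·0.003954·ln(5.526×10^-4) = 0.02862 m³/s
Check: V = 0.842 m/s, Re = 6.82×10^4, f = 0.02373, h_f = 3.02 m ≈ 3.00 m ✓

Q ≈ 0.0286 m³/s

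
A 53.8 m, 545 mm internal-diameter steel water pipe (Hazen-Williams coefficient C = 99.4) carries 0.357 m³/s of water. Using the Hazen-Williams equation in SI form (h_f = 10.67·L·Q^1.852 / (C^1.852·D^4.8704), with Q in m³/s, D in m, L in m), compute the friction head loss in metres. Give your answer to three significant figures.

h_f ≈ 0.327 m

h_f = 10.67·53.8·0.357^1.852 / (99.4^1.852·0.545^4.8704) = 0.3275 m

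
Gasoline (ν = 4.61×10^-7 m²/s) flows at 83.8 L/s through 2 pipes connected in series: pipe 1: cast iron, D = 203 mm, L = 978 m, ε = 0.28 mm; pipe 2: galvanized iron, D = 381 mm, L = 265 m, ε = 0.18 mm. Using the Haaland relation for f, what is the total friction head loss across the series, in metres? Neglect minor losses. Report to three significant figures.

H ≈ 35.7 m

Pipe 1: V = 2.589 m/s, Re = 1.14×10^6, ε/D = 0.00138, f = 0.02150, h_1 = f(L/D)V²/2g = 35.39 m
Pipe 2: V = 0.7350 m/s, Re = 6.07×10^5, ε/D = 4.72×10^-4, f = 0.01726, h_2 = f(L/D)V²/2g = 0.3305 m
Series → Q common, losses add: H = Σh = 35.72 m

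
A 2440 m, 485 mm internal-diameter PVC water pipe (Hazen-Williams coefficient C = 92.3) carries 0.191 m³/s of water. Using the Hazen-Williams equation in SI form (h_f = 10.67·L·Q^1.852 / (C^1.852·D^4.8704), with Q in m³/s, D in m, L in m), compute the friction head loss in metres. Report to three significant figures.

h_f = 10.67·2440·0.191^1.852 / (92.3^1.852·0.485^4.8704) = 9.441 m

h_f ≈ 9.44 m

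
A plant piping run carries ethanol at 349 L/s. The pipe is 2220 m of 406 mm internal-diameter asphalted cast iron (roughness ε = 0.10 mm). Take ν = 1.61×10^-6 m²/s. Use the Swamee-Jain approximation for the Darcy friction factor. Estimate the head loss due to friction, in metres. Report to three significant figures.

V = 4Q/(πD²) = 4·0.349/(π·0.406²) = 2.696 m/s
Re = VD/ν = 2.696·0.406/1.61×10^-6 = 6.80×10^5 → turbulent
ε/D = 0.10/406 = 2.46×10^-4
Swamee-Jain: f = 0.01559
h_f = f(L/D)V²/(2g) = 0.01559·(2220/0.406)·2.696²/(2·9.81) = 31.57 m

h_f ≈ 31.6 m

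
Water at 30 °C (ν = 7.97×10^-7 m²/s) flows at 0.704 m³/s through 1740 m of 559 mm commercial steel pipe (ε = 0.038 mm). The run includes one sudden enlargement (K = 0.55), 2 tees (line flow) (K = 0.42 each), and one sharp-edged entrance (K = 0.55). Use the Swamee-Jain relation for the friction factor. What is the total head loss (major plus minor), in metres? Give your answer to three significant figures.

V = 4Q/(πD²) = 2.869 m/s; V²/2g = 0.4194 m
Re = 2.01×10^6, ε/D = 6.80×10^-5 → f = 0.01226 (Swamee-Jain)
Major: h_f = f(L/D)·V²/2g = 0.01226·3113·0.4194 = 16.01 m
Minor: ΣK = 1.94; h_m = ΣK·V²/2g = 0.8136 m
Total H_L = 16.01 + 0.8136 = 16.82 m

H_L ≈ 16.8 m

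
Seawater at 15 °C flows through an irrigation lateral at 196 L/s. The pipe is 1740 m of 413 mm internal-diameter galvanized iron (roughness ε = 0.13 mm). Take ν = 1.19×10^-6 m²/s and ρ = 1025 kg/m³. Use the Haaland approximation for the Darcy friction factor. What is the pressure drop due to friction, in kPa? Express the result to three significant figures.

Δp ≈ 75.1 kPa

V = 4Q/(πD²) = 4·0.196/(π·0.413²) = 1.463 m/s
Re = VD/ν = 1.463·0.413/1.19×10^-6 = 5.08×10^5 → turbulent
ε/D = 0.13/413 = 3.15×10^-4
Haaland: f = 0.01626
h_f = f(L/D)V²/(2g) = 0.01626·(1740/0.413)·1.463²/(2·9.81) = 7.473 m
Δp = ρg·h_f = 1025·9.81·7.473 = 75.14 kPa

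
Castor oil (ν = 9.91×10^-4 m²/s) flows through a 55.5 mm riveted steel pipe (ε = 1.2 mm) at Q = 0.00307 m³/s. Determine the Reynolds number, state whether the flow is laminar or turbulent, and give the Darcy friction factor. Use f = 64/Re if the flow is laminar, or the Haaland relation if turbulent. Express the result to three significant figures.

V = 4Q/(πD²) = 1.269 m/s
Re = VD/ν = 1.269·0.0555/9.91×10^-4 = 71.1
Re < 2300 → laminar → f = 64/Re = 0.9005

Re ≈ 71.1; laminar; f = 64/Re ≈ 0.901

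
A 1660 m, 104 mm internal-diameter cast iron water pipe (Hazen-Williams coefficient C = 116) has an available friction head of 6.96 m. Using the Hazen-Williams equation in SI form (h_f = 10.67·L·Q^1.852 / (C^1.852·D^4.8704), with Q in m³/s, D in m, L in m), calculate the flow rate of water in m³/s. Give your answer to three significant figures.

Q ≈ 0.00437 m³/s

Rearranging: Q = [h_f·C^1.852·D^4.8704 / (10.67·L)]^(1/1.852)
Q = [6.96·116^1.852·0.104^4.8704 / (10.67·1660)]^0.540 = 0.004371 m³/s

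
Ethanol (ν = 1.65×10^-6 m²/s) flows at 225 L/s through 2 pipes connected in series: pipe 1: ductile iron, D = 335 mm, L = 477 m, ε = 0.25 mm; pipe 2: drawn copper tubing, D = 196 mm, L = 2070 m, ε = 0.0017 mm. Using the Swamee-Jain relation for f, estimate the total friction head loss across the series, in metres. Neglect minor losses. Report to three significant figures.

Pipe 1: V = 2.553 m/s, Re = 5.18×10^5, ε/D = 7.46×10^-4, f = 0.01914, h_1 = f(L/D)V²/2g = 9.050 m
Pipe 2: V = 7.457 m/s, Re = 8.86×10^5, ε/D = 8.67×10^-6, f = 0.01205, h_2 = f(L/D)V²/2g = 360.6 m
Series → Q common, losses add: H = Σh = 369.7 m

H ≈ 370 m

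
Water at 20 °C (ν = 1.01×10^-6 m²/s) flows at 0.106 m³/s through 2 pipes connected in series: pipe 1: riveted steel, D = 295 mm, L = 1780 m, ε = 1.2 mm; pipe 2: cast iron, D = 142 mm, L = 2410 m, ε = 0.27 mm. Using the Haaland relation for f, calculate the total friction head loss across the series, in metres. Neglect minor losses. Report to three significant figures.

H ≈ 926 m

Pipe 1: V = 1.551 m/s, Re = 4.53×10^5, ε/D = 0.00407, f = 0.02883, h_1 = f(L/D)V²/2g = 21.33 m
Pipe 2: V = 6.693 m/s, Re = 9.41×10^5, ε/D = 0.00190, f = 0.02333, h_2 = f(L/D)V²/2g = 904.3 m
Series → Q common, losses add: H = Σh = 925.6 m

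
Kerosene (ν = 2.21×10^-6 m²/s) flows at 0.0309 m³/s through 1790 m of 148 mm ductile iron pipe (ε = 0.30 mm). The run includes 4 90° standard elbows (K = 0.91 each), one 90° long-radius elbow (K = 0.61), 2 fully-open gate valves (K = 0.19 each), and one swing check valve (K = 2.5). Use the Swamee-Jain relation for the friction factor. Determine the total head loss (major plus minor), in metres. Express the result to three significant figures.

H_L ≈ 51.2 m

V = 4Q/(πD²) = 1.796 m/s; V²/2g = 0.1644 m
Re = 1.20×10^5, ε/D = 0.00203 → f = 0.02513 (Swamee-Jain)
Major: h_f = f(L/D)·V²/2g = 0.02513·12095·0.1644 = 49.98 m
Minor: ΣK = 7.13; h_m = ΣK·V²/2g = 1.172 m
Total H_L = 49.98 + 1.172 = 51.15 m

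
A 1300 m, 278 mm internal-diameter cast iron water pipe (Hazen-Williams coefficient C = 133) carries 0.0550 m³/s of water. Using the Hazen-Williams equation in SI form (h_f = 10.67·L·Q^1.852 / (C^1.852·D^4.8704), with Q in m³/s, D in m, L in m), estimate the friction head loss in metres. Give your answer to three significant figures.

h_f = 10.67·1300·0.0550^1.852 / (133^1.852·0.278^4.8704) = 3.834 m

h_f ≈ 3.83 m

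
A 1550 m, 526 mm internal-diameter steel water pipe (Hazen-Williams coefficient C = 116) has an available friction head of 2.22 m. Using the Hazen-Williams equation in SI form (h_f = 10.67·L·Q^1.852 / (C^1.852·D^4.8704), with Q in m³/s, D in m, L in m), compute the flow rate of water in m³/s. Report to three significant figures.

Rearranging: Q = [h_f·C^1.852·D^4.8704 / (10.67·L)]^(1/1.852)
Q = [2.22·116^1.852·0.526^4.8704 / (10.67·1550)]^0.540 = 0.1737 m³/s

Q ≈ 0.174 m³/s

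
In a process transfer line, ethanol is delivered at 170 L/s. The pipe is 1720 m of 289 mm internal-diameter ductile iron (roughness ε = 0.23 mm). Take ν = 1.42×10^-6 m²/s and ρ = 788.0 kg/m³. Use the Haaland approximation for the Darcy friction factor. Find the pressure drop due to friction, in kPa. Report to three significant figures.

V = 4Q/(πD²) = 4·0.170/(π·0.289²) = 2.592 m/s
Re = VD/ν = 2.592·0.289/1.42×10^-6 = 5.27×10^5 → turbulent
ε/D = 0.23/289 = 7.96×10^-4
Haaland: f = 0.01921
h_f = f(L/D)V²/(2g) = 0.01921·(1720/0.289)·2.592²/(2·9.81) = 39.13 m
Δp = ρg·h_f = 788.0·9.81·39.13 = 302.5 kPa

Δp ≈ 303 kPa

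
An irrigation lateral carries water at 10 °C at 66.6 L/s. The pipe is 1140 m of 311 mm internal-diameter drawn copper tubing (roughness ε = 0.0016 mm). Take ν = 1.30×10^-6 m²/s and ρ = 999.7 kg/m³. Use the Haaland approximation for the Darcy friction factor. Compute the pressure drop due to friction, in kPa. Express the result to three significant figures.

V = 4Q/(πD²) = 4·0.0666/(π·0.311²) = 0.8767 m/s
Re = VD/ν = 0.8767·0.311/1.30×10^-6 = 2.10×10^5 → turbulent
ε/D = 0.0016/311 = 5.14×10^-6
Haaland: f = 0.01539
h_f = f(L/D)V²/(2g) = 0.01539·(1140/0.311)·0.8767²/(2·9.81) = 2.210 m
Δp = ρg·h_f = 999.7·9.81·2.210 = 21.67 kPa

Δp ≈ 21.7 kPa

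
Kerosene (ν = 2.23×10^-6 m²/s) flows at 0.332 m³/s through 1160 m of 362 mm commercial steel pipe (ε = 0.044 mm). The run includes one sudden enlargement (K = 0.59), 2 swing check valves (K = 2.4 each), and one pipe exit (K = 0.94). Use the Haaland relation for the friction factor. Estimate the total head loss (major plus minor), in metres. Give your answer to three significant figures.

H_L ≈ 27.9 m

V = 4Q/(πD²) = 3.226 m/s; V²/2g = 0.5304 m
Re = 5.24×10^5, ε/D = 1.22×10^-4 → f = 0.01443 (Haaland)
Major: h_f = f(L/D)·V²/2g = 0.01443·3204·0.5304 = 24.52 m
Minor: ΣK = 6.33; h_m = ΣK·V²/2g = 3.357 m
Total H_L = 24.52 + 3.357 = 27.88 m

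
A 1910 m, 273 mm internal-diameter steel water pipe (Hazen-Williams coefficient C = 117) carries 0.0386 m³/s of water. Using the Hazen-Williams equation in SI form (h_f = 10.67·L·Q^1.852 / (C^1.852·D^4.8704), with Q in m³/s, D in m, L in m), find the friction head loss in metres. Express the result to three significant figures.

h_f = 10.67·1910·0.0386^1.852 / (117^1.852·0.273^4.8704) = 4.049 m

h_f ≈ 4.05 m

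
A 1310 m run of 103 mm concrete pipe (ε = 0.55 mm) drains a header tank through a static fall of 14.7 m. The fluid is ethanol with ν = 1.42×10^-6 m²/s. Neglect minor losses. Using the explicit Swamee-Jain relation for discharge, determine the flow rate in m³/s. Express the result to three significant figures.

Q ≈ 0.00697 m³/s

Swamee-Jain (Type II): Q = -0.965·√(gD⁵h_f/L)·ln[ε/(3.7D) + √(3.17ν²L/(gD³h_f))]
√(gD⁵h_f/L) = √(9.81·0.103⁵·14.7/1310) = 0.001130
ε/(3.7D) = 0.00144; √(3.17ν²L/(gD³h_f)) = 2.31×10^-4
Q = -0.965·0.001130·ln(0.001674) = 0.006969 m³/s
Check: V = 0.836 m/s, Re = 6.07×10^4, f = 0.03276, h_f = 14.9 m ≈ 14.7 m ✓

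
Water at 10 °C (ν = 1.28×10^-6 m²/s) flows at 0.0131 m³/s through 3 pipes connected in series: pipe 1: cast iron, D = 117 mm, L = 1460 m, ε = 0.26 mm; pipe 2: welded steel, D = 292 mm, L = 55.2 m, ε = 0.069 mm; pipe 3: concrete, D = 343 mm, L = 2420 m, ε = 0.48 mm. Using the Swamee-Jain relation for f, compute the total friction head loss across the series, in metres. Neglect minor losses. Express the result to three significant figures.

H ≈ 24.5 m

Pipe 1: V = 1.218 m/s, Re = 1.11×10^5, ε/D = 0.00222, f = 0.02575, h_1 = f(L/D)V²/2g = 24.31 m
Pipe 2: V = 0.1956 m/s, Re = 4.46×10^4, ε/D = 2.36×10^-4, f = 0.02218, h_2 = f(L/D)V²/2g = 0.008177 m
Pipe 3: V = 0.1418 m/s, Re = 3.80×10^4, ε/D = 0.00140, f = 0.02618, h_3 = f(L/D)V²/2g = 0.1892 m
Series → Q common, losses add: H = Σh = 24.51 m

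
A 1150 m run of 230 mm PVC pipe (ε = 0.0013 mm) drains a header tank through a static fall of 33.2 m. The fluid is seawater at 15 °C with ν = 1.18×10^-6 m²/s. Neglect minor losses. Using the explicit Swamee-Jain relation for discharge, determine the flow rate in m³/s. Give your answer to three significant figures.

Swamee-Jain (Type II): Q = -0.965·√(gD⁵h_f/L)·ln[ε/(3.7D) + √(3.17ν²L/(gD³h_f))]
√(gD⁵h_f/L) = √(9.81·0.230⁵·33.2/1150) = 0.01350
ε/(3.7D) = 1.53×10^-6; √(3.17ν²L/(gD³h_f)) = 3.58×10^-5
Q = -0.965·0.01350·ln(3.732×10^-5) = 0.1328 m³/s
Check: V = 3.20 m/s, Re = 6.23×10^5, f = 0.01269, h_f = 33.1 m ≈ 33.2 m ✓

Q ≈ 0.133 m³/s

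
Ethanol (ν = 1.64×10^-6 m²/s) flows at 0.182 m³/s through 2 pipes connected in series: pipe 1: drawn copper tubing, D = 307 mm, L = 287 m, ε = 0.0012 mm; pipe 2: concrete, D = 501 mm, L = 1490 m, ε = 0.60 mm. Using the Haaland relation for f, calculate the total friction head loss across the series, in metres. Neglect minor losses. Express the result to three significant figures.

Pipe 1: V = 2.459 m/s, Re = 4.60×10^5, ε/D = 3.91×10^-6, f = 0.01330, h_1 = f(L/D)V²/2g = 3.831 m
Pipe 2: V = 0.9232 m/s, Re = 2.82×10^5, ε/D = 0.00120, f = 0.02136, h_2 = f(L/D)V²/2g = 2.760 m
Series → Q common, losses add: H = Σh = 6.591 m

H ≈ 6.59 m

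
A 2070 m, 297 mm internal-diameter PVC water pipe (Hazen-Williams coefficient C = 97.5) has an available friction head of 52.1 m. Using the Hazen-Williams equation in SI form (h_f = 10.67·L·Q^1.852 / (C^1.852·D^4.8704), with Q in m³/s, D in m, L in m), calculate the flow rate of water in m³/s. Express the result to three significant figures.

Q ≈ 0.153 m³/s

Rearranging: Q = [h_f·C^1.852·D^4.8704 / (10.67·L)]^(1/1.852)
Q = [52.1·97.5^1.852·0.297^4.8704 / (10.67·2070)]^0.540 = 0.1527 m³/s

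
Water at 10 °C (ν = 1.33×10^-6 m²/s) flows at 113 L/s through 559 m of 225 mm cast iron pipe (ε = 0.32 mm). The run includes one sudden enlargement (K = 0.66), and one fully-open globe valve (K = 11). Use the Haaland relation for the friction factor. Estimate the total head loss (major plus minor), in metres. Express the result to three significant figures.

H_L ≈ 27.2 m

V = 4Q/(πD²) = 2.842 m/s; V²/2g = 0.4117 m
Re = 4.81×10^5, ε/D = 0.00142 → f = 0.02190 (Haaland)
Major: h_f = f(L/D)·V²/2g = 0.02190·2484·0.4117 = 22.40 m
Minor: ΣK = 11.7; h_m = ΣK·V²/2g = 4.800 m
Total H_L = 22.40 + 4.800 = 27.20 m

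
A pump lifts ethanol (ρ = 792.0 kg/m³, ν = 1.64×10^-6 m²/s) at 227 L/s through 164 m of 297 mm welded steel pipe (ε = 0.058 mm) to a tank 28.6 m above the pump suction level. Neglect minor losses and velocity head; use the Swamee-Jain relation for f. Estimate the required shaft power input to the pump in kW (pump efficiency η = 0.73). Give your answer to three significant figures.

V = 4Q/(πD²) = 3.277 m/s; Re = 5.93×10^5; ε/D = 1.95×10^-4; f = 0.01525
h_f = f(L/D)V²/2g = 4.608 m
Total head H = z + h_f = 28.6 + 4.608 = 33.21 m
P_hyd = ρgQH = 792.0·9.81·0.227·33.21 = 58.57 kW
P_shaft = P_hyd/η = 58.57/0.73 = 80.23 kW

P_shaft ≈ 80.2 kW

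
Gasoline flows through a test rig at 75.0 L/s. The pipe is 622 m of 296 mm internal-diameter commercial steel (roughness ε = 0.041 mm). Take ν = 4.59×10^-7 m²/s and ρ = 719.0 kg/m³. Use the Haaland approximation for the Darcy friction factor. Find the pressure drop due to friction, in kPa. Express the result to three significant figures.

V = 4Q/(πD²) = 4·0.0750/(π·0.296²) = 1.090 m/s
Re = VD/ν = 1.090·0.296/4.59×10^-7 = 7.03×10^5 → turbulent
ε/D = 0.041/296 = 1.39×10^-4
Haaland: f = 0.01423
h_f = f(L/D)V²/(2g) = 0.01423·(622/0.296)·1.090²/(2·9.81) = 1.810 m
Δp = ρg·h_f = 719.0·9.81·1.810 = 12.77 kPa

Δp ≈ 12.8 kPa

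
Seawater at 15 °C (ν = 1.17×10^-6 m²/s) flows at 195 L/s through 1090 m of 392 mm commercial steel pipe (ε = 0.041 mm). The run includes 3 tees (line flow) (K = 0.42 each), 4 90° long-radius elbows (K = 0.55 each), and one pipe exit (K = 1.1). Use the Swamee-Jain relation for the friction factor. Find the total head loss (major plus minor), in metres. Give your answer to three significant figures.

V = 4Q/(πD²) = 1.616 m/s; V²/2g = 0.1331 m
Re = 5.41×10^5, ε/D = 1.05×10^-4 → f = 0.01439 (Swamee-Jain)
Major: h_f = f(L/D)·V²/2g = 0.01439·2781·0.1331 = 5.325 m
Minor: ΣK = 4.56; h_m = ΣK·V²/2g = 0.6068 m
Total H_L = 5.325 + 0.6068 = 5.932 m

H_L ≈ 5.93 m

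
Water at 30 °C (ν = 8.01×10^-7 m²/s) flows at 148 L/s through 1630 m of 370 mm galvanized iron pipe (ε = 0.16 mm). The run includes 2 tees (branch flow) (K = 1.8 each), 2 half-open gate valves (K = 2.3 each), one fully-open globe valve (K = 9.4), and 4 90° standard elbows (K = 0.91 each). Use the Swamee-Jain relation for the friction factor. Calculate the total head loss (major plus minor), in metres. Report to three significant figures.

V = 4Q/(πD²) = 1.376 m/s; V²/2g = 0.09657 m
Re = 6.36×10^5, ε/D = 4.32×10^-4 → f = 0.01713 (Swamee-Jain)
Major: h_f = f(L/D)·V²/2g = 0.01713·4405·0.09657 = 7.287 m
Minor: ΣK = 21.2; h_m = ΣK·V²/2g = 2.051 m
Total H_L = 7.287 + 2.051 = 9.338 m

H_L ≈ 9.34 m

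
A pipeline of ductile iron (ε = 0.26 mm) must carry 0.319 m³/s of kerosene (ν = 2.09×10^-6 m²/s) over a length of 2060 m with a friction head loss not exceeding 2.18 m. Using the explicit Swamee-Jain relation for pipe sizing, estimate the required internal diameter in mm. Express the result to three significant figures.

Swamee-Jain (Type III): D = 0.66·[ε^1.25·(LQ²/(gh_f))^4.75 + ν·Q^9.4·(L/(gh_f))^5.2]^0.04
LQ²/(gh_f) = 9.802; L/(gh_f) = 96.33
Term 1 = ε^1.25·(…)^4.75 = 1.69; Term 2 = ν·Q^9.4·(…)^5.2 = 0.936
D = 0.66·(1.69 + 0.936)^0.04 = 0.6860 m = 686 mm
Check: V = 0.863 m/s, Re = 2.83×10^5, f = 0.01768, h_f = 2.02 m ≈ 2.18 m ✓

D ≈ 686 mm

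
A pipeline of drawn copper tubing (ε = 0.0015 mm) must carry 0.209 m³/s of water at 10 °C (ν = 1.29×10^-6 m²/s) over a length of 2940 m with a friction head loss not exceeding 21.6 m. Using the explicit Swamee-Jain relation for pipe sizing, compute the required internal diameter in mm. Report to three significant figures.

D ≈ 368 mm

Swamee-Jain (Type III): D = 0.66·[ε^1.25·(LQ²/(gh_f))^4.75 + ν·Q^9.4·(L/(gh_f))^5.2]^0.04
LQ²/(gh_f) = 0.6061; L/(gh_f) = 13.87
Term 1 = ε^1.25·(…)^4.75 = 4.86×10^-9; Term 2 = ν·Q^9.4·(…)^5.2 = 4.57×10^-7
D = 0.66·(4.86×10^-9 + 4.57×10^-7)^0.04 = 0.3682 m = 368 mm
Check: V = 1.96 m/s, Re = 5.60×10^5, f = 0.01290, h_f = 20.2 m ≈ 21.6 m ✓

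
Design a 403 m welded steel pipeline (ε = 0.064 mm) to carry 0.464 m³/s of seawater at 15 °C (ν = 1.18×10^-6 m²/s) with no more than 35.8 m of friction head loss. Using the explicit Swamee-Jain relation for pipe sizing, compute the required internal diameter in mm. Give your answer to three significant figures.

D ≈ 315 mm

Swamee-Jain (Type III): D = 0.66·[ε^1.25·(LQ²/(gh_f))^4.75 + ν·Q^9.4·(L/(gh_f))^5.2]^0.04
LQ²/(gh_f) = 0.2471; L/(gh_f) = 1.148
Term 1 = ε^1.25·(…)^4.75 = 7.47×10^-9; Term 2 = ν·Q^9.4·(…)^5.2 = 1.77×10^-9
D = 0.66·(7.47×10^-9 + 1.77×10^-9)^0.04 = 0.3149 m = 315 mm
Check: V = 5.96 m/s, Re = 1.59×10^6, f = 0.01448, h_f = 33.5 m ≈ 35.8 m ✓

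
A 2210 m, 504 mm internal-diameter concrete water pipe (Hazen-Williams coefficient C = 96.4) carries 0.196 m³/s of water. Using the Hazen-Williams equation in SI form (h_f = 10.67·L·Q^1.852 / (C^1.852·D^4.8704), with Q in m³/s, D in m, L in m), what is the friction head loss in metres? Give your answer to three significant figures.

h_f ≈ 6.86 m

h_f = 10.67·2210·0.196^1.852 / (96.4^1.852·0.504^4.8704) = 6.864 m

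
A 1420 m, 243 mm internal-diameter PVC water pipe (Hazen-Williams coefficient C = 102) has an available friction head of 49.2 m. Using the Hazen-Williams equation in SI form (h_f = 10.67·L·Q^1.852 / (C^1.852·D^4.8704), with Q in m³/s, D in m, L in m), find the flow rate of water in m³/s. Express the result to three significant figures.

Rearranging: Q = [h_f·C^1.852·D^4.8704 / (10.67·L)]^(1/1.852)
Q = [49.2·102^1.852·0.243^4.8704 / (10.67·1420)]^0.540 = 0.1120 m³/s

Q ≈ 0.112 m³/s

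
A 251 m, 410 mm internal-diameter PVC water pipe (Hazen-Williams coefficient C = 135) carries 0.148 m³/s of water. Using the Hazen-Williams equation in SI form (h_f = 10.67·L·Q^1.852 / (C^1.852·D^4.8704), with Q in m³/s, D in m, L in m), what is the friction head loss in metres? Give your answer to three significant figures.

h_f = 10.67·251·0.148^1.852 / (135^1.852·0.410^4.8704) = 0.6787 m

h_f ≈ 0.679 m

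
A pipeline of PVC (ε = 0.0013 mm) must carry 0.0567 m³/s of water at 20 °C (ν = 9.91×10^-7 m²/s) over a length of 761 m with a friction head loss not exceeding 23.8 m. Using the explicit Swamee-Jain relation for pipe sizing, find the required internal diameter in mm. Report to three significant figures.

Swamee-Jain (Type III): D = 0.66·[ε^1.25·(LQ²/(gh_f))^4.75 + ν·Q^9.4·(L/(gh_f))^5.2]^0.04
LQ²/(gh_f) = 0.01048; L/(gh_f) = 3.259
Term 1 = ε^1.25·(…)^4.75 = 1.73×10^-17; Term 2 = ν·Q^9.4·(…)^5.2 = 8.87×10^-16
D = 0.66·(1.73×10^-17 + 8.87×10^-16)^0.04 = 0.1651 m = 165 mm
Check: V = 2.65 m/s, Re = 4.41×10^5, f = 0.01351, h_f = 22.2 m ≈ 23.8 m ✓

D ≈ 165 mm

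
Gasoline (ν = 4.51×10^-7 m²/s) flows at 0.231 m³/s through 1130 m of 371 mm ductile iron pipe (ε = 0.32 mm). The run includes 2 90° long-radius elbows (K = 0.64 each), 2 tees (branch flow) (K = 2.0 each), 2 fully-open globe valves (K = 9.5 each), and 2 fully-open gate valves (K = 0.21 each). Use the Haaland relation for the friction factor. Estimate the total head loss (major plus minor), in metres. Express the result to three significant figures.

H_L ≈ 19.3 m

V = 4Q/(πD²) = 2.137 m/s; V²/2g = 0.2327 m
Re = 1.76×10^6, ε/D = 8.63×10^-4 → f = 0.01916 (Haaland)
Major: h_f = f(L/D)·V²/2g = 0.01916·3046·0.2327 = 13.58 m
Minor: ΣK = 24.7; h_m = ΣK·V²/2g = 5.748 m
Total H_L = 13.58 + 5.748 = 19.33 m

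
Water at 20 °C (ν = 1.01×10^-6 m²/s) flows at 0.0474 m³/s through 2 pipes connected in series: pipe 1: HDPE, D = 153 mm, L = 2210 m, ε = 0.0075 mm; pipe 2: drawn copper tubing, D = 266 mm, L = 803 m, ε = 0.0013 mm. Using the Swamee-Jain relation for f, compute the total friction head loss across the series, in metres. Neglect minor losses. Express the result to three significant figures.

H ≈ 71.8 m

Pipe 1: V = 2.578 m/s, Re = 3.91×10^5, ε/D = 4.90×10^-5, f = 0.01433, h_1 = f(L/D)V²/2g = 70.11 m
Pipe 2: V = 0.8530 m/s, Re = 2.25×10^5, ε/D = 4.89×10^-6, f = 0.01523, h_2 = f(L/D)V²/2g = 1.705 m
Series → Q common, losses add: H = Σh = 71.82 m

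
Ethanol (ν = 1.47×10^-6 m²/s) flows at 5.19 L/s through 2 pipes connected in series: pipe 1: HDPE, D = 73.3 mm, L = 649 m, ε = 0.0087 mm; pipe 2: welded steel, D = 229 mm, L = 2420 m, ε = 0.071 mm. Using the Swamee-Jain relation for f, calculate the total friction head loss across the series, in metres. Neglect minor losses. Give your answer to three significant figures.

Pipe 1: V = 1.230 m/s, Re = 6.13×10^4, ε/D = 1.19×10^-4, f = 0.02037, h_1 = f(L/D)V²/2g = 13.91 m
Pipe 2: V = 0.1260 m/s, Re = 1.96×10^4, ε/D = 3.10×10^-4, f = 0.02669, h_2 = f(L/D)V²/2g = 0.2282 m
Series → Q common, losses add: H = Σh = 14.13 m

H ≈ 14.1 m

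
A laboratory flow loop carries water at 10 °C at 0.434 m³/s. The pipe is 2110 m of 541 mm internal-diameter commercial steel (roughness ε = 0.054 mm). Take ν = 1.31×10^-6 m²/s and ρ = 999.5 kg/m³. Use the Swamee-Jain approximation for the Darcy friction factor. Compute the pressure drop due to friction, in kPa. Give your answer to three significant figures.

V = 4Q/(πD²) = 4·0.434/(π·0.541²) = 1.888 m/s
Re = VD/ν = 1.888·0.541/1.31×10^-6 = 7.80×10^5 → turbulent
ε/D = 0.054/541 = 9.98×10^-5
Swamee-Jain: f = 0.01381
h_f = f(L/D)V²/(2g) = 0.01381·(2110/0.541)·1.888²/(2·9.81) = 9.784 m
Δp = ρg·h_f = 999.5·9.81·9.784 = 95.93 kPa

Δp ≈ 95.9 kPa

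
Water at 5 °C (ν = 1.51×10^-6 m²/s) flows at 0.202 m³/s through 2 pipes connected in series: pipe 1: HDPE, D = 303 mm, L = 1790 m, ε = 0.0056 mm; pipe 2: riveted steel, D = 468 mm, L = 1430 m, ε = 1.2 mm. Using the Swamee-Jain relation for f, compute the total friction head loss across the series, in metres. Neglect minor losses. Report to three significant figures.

Pipe 1: V = 2.801 m/s, Re = 5.62×10^5, ε/D = 1.85×10^-5, f = 0.01313, h_1 = f(L/D)V²/2g = 31.04 m
Pipe 2: V = 1.174 m/s, Re = 3.64×10^5, ε/D = 0.00256, f = 0.02560, h_2 = f(L/D)V²/2g = 5.497 m
Series → Q common, losses add: H = Σh = 36.53 m

H ≈ 36.5 m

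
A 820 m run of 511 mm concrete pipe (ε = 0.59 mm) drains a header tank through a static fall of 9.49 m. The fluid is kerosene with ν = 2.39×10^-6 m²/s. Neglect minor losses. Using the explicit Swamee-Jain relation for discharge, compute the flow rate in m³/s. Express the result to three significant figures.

Swamee-Jain (Type II): Q = -0.965·√(gD⁵h_f/L)·ln[ε/(3.7D) + √(3.17ν²L/(gD³h_f))]
√(gD⁵h_f/L) = √(9.81·0.511⁵·9.49/820) = 0.06289
ε/(3.7D) = 3.12×10^-4; √(3.17ν²L/(gD³h_f)) = 3.46×10^-5
Q = -0.965·0.06289·ln(3.466×10^-4) = 0.4836 m³/s
Check: V = 2.36 m/s, Re = 5.04×10^5, f = 0.02100, h_f = 9.55 m ≈ 9.49 m ✓

Q ≈ 0.484 m³/s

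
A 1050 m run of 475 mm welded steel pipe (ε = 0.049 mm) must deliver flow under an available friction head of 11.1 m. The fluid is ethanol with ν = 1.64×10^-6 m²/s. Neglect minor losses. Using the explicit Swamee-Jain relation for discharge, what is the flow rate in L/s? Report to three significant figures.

Swamee-Jain (Type II): Q = -0.965·√(gD⁵h_f/L)·ln[ε/(3.7D) + √(3.17ν²L/(gD³h_f))]
√(gD⁵h_f/L) = √(9.81·0.475⁵·11.1/1050) = 0.05008
ε/(3.7D) = 2.79×10^-5; √(3.17ν²L/(gD³h_f)) = 2.77×10^-5
Q = -0.965·0.05008·ln(5.558×10^-5) = 0.4735 m³/s
Check: V = 2.67 m/s, Re = 7.74×10^5, f = 0.01386, h_f = 11.1 m ≈ 11.1 m ✓

Q ≈ 473 L/s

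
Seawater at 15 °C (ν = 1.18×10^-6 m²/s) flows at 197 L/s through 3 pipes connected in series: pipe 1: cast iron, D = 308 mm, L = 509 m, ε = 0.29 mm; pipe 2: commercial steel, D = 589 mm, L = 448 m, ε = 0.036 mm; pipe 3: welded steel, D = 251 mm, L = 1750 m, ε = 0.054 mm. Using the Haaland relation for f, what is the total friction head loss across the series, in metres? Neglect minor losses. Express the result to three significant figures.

H ≈ 95.8 m

Pipe 1: V = 2.644 m/s, Re = 6.90×10^5, ε/D = 9.42×10^-4, f = 0.01979, h_1 = f(L/D)V²/2g = 11.65 m
Pipe 2: V = 0.7230 m/s, Re = 3.61×10^5, ε/D = 6.11×10^-5, f = 0.01447, h_2 = f(L/D)V²/2g = 0.2932 m
Pipe 3: V = 3.981 m/s, Re = 8.47×10^5, ε/D = 2.15×10^-4, f = 0.01489, h_3 = f(L/D)V²/2g = 83.89 m
Series → Q common, losses add: H = Σh = 95.84 m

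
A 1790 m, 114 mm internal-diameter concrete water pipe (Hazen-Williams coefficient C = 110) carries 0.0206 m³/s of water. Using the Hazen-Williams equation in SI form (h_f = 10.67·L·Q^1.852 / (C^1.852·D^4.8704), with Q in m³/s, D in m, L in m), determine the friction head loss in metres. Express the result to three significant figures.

h_f = 10.67·1790·0.0206^1.852 / (110^1.852·0.114^4.8704) = 93.52 m

h_f ≈ 93.5 m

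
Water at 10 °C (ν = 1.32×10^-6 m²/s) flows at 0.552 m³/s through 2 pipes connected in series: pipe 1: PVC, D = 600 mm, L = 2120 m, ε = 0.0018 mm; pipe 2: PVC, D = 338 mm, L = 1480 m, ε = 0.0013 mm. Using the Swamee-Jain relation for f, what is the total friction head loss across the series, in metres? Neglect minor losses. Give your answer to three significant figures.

Pipe 1: V = 1.952 m/s, Re = 8.87×10^5, ε/D = 3.00×10^-6, f = 0.01191, h_1 = f(L/D)V²/2g = 8.178 m
Pipe 2: V = 6.152 m/s, Re = 1.58×10^6, ε/D = 3.85×10^-6, f = 0.01090, h_2 = f(L/D)V²/2g = 92.04 m
Series → Q common, losses add: H = Σh = 100.2 m

H ≈ 100 m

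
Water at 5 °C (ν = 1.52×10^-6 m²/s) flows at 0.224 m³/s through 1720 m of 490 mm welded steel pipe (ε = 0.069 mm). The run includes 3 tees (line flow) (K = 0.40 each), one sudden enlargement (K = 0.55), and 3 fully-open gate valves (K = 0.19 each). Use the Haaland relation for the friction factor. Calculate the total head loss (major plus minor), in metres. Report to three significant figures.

V = 4Q/(πD²) = 1.188 m/s; V²/2g = 0.07192 m
Re = 3.83×10^5, ε/D = 1.41×10^-4 → f = 0.01513 (Haaland)
Major: h_f = f(L/D)·V²/2g = 0.01513·3510·0.07192 = 3.820 m
Minor: ΣK = 2.32; h_m = ΣK·V²/2g = 0.1668 m
Total H_L = 3.820 + 0.1668 = 3.986 m

H_L ≈ 3.99 m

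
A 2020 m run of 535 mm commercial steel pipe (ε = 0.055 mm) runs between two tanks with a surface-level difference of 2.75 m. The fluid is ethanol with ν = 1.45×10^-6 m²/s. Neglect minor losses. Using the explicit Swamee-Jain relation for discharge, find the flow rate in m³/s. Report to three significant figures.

Swamee-Jain (Type II): Q = -0.965·√(gD⁵h_f/L)·ln[ε/(3.7D) + √(3.17ν²L/(gD³h_f))]
√(gD⁵h_f/L) = √(9.81·0.535⁵·2.75/2020) = 0.02419
ε/(3.7D) = 2.78×10^-5; √(3.17ν²L/(gD³h_f)) = 5.71×10^-5
Q = -0.965·0.02419·ln(8.487×10^-5) = 0.2189 m³/s
Check: V = 0.974 m/s, Re = 3.59×10^5, f = 0.01510, h_f = 2.75 m ≈ 2.75 m ✓

Q ≈ 0.219 m³/s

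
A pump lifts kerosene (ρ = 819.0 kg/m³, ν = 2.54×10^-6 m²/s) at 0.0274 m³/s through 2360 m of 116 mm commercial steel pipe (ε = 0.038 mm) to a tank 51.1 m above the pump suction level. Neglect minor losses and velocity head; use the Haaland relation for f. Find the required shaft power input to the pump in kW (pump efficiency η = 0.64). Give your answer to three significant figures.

P_shaft ≈ 62.8 kW

V = 4Q/(πD²) = 2.593 m/s; Re = 1.18×10^5; ε/D = 3.28×10^-4; f = 0.01886
h_f = f(L/D)V²/2g = 131.4 m
Total head H = z + h_f = 51.1 + 131.4 = 182.5 m
P_hyd = ρgQH = 819.0·9.81·0.0274·182.5 = 40.18 kW
P_shaft = P_hyd/η = 40.18/0.64 = 62.79 kW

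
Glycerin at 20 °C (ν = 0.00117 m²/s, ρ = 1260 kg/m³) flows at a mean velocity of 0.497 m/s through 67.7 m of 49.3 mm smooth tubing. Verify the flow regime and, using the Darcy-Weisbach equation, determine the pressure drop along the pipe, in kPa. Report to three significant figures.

Re = VD/ν = 0.497·0.04930/0.00117 = 20.9 → laminar (Re < 2300)
f = 64/Re = 3.056
h_f = f(L/D)V²/(2g) = 3.056·(67.7/0.04930)·0.497²/(2·9.81) = 52.83 m
Δp = ρg·h_f = 1260·9.81·52.83 = 653.1 kPa

Δp ≈ 653 kPa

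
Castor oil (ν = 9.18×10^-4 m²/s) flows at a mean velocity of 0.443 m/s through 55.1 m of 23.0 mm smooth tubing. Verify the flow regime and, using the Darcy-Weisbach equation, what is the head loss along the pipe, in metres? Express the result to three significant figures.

h_f ≈ 138 m

Re = VD/ν = 0.443·0.02300/9.18×10^-4 = 11.1 → laminar (Re < 2300)
f = 64/Re = 5.766
h_f = f(L/D)V²/(2g) = 5.766·(55.1/0.02300)·0.443²/(2·9.81) = 138.2 m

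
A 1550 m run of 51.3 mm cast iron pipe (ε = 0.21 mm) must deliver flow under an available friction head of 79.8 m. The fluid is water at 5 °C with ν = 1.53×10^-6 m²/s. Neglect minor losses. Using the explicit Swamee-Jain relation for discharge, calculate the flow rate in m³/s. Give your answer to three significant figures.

Swamee-Jain (Type II): Q = -0.965·√(gD⁵h_f/L)·ln[ε/(3.7D) + √(3.17ν²L/(gD³h_f))]
√(gD⁵h_f/L) = √(9.81·0.0513⁵·79.8/1550) = 4.236×10^-4
ε/(3.7D) = 0.00111; √(3.17ν²L/(gD³h_f)) = 3.30×10^-4
Q = -0.965·4.236×10^-4·ln(0.001436) = 0.002676 m³/s
Check: V = 1.29 m/s, Re = 4.34×10^4, f = 0.03129, h_f = 80.8 m ≈ 79.8 m ✓

Q ≈ 0.00268 m³/s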